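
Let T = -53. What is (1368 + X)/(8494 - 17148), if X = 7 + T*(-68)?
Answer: -4979/8654 ≈ -0.57534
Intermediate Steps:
X = 3611 (X = 7 - 53*(-68) = 7 + 3604 = 3611)
(1368 + X)/(8494 - 17148) = (1368 + 3611)/(8494 - 17148) = 4979/(-8654) = 4979*(-1/8654) = -4979/8654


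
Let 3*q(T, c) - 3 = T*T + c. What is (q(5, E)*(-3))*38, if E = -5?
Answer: -874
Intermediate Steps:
q(T, c) = 1 + c/3 + T**2/3 (q(T, c) = 1 + (T*T + c)/3 = 1 + (T**2 + c)/3 = 1 + (c + T**2)/3 = 1 + (c/3 + T**2/3) = 1 + c/3 + T**2/3)
(q(5, E)*(-3))*38 = ((1 + (1/3)*(-5) + (1/3)*5**2)*(-3))*38 = ((1 - 5/3 + (1/3)*25)*(-3))*38 = ((1 - 5/3 + 25/3)*(-3))*38 = ((23/3)*(-3))*38 = -23*38 = -874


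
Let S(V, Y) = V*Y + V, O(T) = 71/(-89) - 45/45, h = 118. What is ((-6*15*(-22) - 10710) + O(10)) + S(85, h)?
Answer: 123105/89 ≈ 1383.2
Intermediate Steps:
O(T) = -160/89 (O(T) = 71*(-1/89) - 45*1/45 = -71/89 - 1 = -160/89)
S(V, Y) = V + V*Y
((-6*15*(-22) - 10710) + O(10)) + S(85, h) = ((-6*15*(-22) - 10710) - 160/89) + 85*(1 + 118) = ((-90*(-22) - 10710) - 160/89) + 85*119 = ((1980 - 10710) - 160/89) + 10115 = (-8730 - 160/89) + 10115 = -777130/89 + 10115 = 123105/89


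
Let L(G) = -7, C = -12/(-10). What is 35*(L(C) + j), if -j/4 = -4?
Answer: 315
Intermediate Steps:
C = 6/5 (C = -12*(-⅒) = 6/5 ≈ 1.2000)
j = 16 (j = -4*(-4) = 16)
35*(L(C) + j) = 35*(-7 + 16) = 35*9 = 315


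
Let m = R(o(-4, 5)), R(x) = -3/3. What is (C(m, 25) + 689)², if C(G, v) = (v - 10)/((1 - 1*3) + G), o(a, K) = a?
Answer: 467856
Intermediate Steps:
R(x) = -1 (R(x) = -3*⅓ = -1)
m = -1
C(G, v) = (-10 + v)/(-2 + G) (C(G, v) = (-10 + v)/((1 - 3) + G) = (-10 + v)/(-2 + G))
(C(m, 25) + 689)² = ((-10 + 25)/(-2 - 1) + 689)² = (15/(-3) + 689)² = (-⅓*15 + 689)² = (-5 + 689)² = 684² = 467856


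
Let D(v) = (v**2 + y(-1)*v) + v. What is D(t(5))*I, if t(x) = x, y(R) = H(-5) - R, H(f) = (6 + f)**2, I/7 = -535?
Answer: -149800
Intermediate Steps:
I = -3745 (I = 7*(-535) = -3745)
y(R) = 1 - R (y(R) = (6 - 5)**2 - R = 1**2 - R = 1 - R)
D(v) = v**2 + 3*v (D(v) = (v**2 + (1 - 1*(-1))*v) + v = (v**2 + (1 + 1)*v) + v = (v**2 + 2*v) + v = v**2 + 3*v)
D(t(5))*I = (5*(3 + 5))*(-3745) = (5*8)*(-3745) = 40*(-3745) = -149800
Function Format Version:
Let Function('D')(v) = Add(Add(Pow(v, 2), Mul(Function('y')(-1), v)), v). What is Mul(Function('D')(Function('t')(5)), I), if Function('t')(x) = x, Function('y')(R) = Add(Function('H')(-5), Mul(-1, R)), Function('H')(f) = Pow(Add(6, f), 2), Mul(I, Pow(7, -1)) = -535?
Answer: -149800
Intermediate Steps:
I = -3745 (I = Mul(7, -535) = -3745)
Function('y')(R) = Add(1, Mul(-1, R)) (Function('y')(R) = Add(Pow(Add(6, -5), 2), Mul(-1, R)) = Add(Pow(1, 2), Mul(-1, R)) = Add(1, Mul(-1, R)))
Function('D')(v) = Add(Pow(v, 2), Mul(3, v)) (Function('D')(v) = Add(Add(Pow(v, 2), Mul(Add(1, Mul(-1, -1)), v)), v) = Add(Add(Pow(v, 2), Mul(Add(1, 1), v)), v) = Add(Add(Pow(v, 2), Mul(2, v)), v) = Add(Pow(v, 2), Mul(3, v)))
Mul(Function('D')(Function('t')(5)), I) = Mul(Mul(5, Add(3, 5)), -3745) = Mul(Mul(5, 8), -3745) = Mul(40, -3745) = -149800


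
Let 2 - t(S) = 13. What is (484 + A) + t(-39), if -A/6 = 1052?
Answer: -5839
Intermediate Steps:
A = -6312 (A = -6*1052 = -6312)
t(S) = -11 (t(S) = 2 - 1*13 = 2 - 13 = -11)
(484 + A) + t(-39) = (484 - 6312) - 11 = -5828 - 11 = -5839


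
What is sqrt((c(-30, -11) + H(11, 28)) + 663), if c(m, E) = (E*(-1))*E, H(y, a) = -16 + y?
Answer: sqrt(537) ≈ 23.173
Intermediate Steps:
c(m, E) = -E**2 (c(m, E) = (-E)*E = -E**2)
sqrt((c(-30, -11) + H(11, 28)) + 663) = sqrt((-1*(-11)**2 + (-16 + 11)) + 663) = sqrt((-1*121 - 5) + 663) = sqrt((-121 - 5) + 663) = sqrt(-126 + 663) = sqrt(537)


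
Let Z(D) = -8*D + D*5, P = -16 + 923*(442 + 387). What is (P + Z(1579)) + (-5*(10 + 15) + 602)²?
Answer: 987943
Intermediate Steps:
P = 765151 (P = -16 + 923*829 = -16 + 765167 = 765151)
Z(D) = -3*D (Z(D) = -8*D + 5*D = -3*D)
(P + Z(1579)) + (-5*(10 + 15) + 602)² = (765151 - 3*1579) + (-5*(10 + 15) + 602)² = (765151 - 4737) + (-5*25 + 602)² = 760414 + (-125 + 602)² = 760414 + 477² = 760414 + 227529 = 987943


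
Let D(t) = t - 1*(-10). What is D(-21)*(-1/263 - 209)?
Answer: 604648/263 ≈ 2299.0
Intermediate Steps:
D(t) = 10 + t (D(t) = t + 10 = 10 + t)
D(-21)*(-1/263 - 209) = (10 - 21)*(-1/263 - 209) = -11*(-1*1/263 - 209) = -11*(-1/263 - 209) = -11*(-54968/263) = 604648/263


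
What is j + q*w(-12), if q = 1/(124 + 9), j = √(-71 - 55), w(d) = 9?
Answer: 9/133 + 3*I*√14 ≈ 0.067669 + 11.225*I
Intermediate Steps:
j = 3*I*√14 (j = √(-126) = 3*I*√14 ≈ 11.225*I)
q = 1/133 ≈ 0.0075188
j + q*w(-12) = 3*I*√14 + (1/133)*9 = 3*I*√14 + 9/133 = 9/133 + 3*I*√14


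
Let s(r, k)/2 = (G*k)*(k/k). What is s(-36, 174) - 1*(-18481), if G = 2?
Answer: 19177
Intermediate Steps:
s(r, k) = 4*k (s(r, k) = 2*((2*k)*(k/k)) = 2*((2*k)*1) = 2*(2*k) = 4*k)
s(-36, 174) - 1*(-18481) = 4*174 - 1*(-18481) = 696 + 18481 = 19177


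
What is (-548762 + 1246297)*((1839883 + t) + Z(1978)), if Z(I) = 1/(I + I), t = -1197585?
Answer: 1772388227658615/3956 ≈ 4.4803e+11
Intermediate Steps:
Z(I) = 1/(2*I)
(-548762 + 1246297)*((1839883 + t) + Z(1978)) = (-548762 + 1246297)*((1839883 - 1197585) + (1/2)/1978) = 697535*(642298 + (1/2)*(1/1978)) = 697535*(642298 + 1/3956) = 697535*(2540930889/3956) = 1772388227658615/3956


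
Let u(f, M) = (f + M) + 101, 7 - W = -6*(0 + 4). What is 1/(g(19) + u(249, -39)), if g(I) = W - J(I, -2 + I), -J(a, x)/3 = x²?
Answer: 1/1209 ≈ 0.00082713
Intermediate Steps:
J(a, x) = -3*x²
W = 31 (W = 7 - (-6)*(0 + 4) = 7 - (-6)*4 = 7 - 1*(-24) = 7 + 24 = 31)
u(f, M) = 101 + M + f (u(f, M) = (M + f) + 101 = 101 + M + f)
g(I) = 31 + 3*(-2 + I)² (g(I) = 31 - (-3)*(-2 + I)² = 31 + 3*(-2 + I)²)
1/(g(19) + u(249, -39)) = 1/((31 + 3*(-2 + 19)²) + (101 - 39 + 249)) = 1/((31 + 3*17²) + 311) = 1/((31 + 3*289) + 311) = 1/((31 + 867) + 311) = 1/(898 + 311) = 1/1209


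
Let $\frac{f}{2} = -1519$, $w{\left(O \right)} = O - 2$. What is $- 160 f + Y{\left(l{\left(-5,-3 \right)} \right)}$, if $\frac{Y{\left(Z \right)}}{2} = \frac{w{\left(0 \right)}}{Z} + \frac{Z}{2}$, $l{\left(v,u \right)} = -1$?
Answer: $486083$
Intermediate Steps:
$w{\left(O \right)} = -2 + O$
$f = -3038$ ($f = 2 \left(-1519\right) = -3038$)
$Y{\left(Z \right)} = Z - \frac{4}{Z}$ ($Y{\left(Z \right)} = 2 \left(\frac{-2 + 0}{Z} + \frac{Z}{2}\right) = 2 \left(- \frac{2}{Z} + Z \frac{1}{2}\right) = 2 \left(- \frac{2}{Z} + \frac{Z}{2}\right) = 2 \left(\frac{Z}{2} - \frac{2}{Z}\right) = Z - \frac{4}{Z}$)
$- 160 f + Y{\left(l{\left(-5,-3 \right)} \right)} = \left(-160\right) \left(-3038\right) - \left(1 + \frac{4}{-1}\right) = 486080 - -3 = 486080 + \left(-1 + 4\right) = 486080 + 3 = 486083$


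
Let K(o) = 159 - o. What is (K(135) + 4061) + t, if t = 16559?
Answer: 20644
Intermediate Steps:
(K(135) + 4061) + t = ((159 - 1*135) + 4061) + 16559 = ((159 - 135) + 4061) + 16559 = (24 + 4061) + 16559 = 4085 + 16559 = 20644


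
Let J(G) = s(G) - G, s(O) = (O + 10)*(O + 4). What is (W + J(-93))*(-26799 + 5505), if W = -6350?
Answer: -24062220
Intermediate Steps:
s(O) = (4 + O)*(10 + O) (s(O) = (10 + O)*(4 + O) = (4 + O)*(10 + O))
J(G) = 40 + G² + 13*G (J(G) = (40 + G² + 14*G) - G = 40 + G² + 13*G)
(W + J(-93))*(-26799 + 5505) = (-6350 + (40 + (-93)² + 13*(-93)))*(-26799 + 5505) = (-6350 + (40 + 8649 - 1209))*(-21294) = (-6350 + 7480)*(-21294) = 1130*(-21294) = -24062220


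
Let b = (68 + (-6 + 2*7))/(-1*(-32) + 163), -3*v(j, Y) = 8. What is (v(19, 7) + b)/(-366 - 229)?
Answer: 148/38675 ≈ 0.0038268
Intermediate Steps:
v(j, Y) = -8/3 (v(j, Y) = -1/3*8 = -8/3)
b = 76/195 (b = (68 + (-6 + 14))/(32 + 163) = (68 + 8)/195 = 76*(1/195) = 76/195 ≈ 0.38974)
(v(19, 7) + b)/(-366 - 229) = (-8/3 + 76/195)/(-366 - 229) = -148/65/(-595) = -148/65*(-1/595) = 148/38675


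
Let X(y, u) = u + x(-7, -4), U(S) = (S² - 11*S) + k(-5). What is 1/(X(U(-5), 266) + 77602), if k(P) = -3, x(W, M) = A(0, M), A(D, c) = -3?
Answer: 1/77865 ≈ 1.2843e-5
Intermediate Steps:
x(W, M) = -3
U(S) = -3 + S² - 11*S (U(S) = (S² - 11*S) - 3 = -3 + S² - 11*S)
X(y, u) = -3 + u (X(y, u) = u - 3 = -3 + u)
1/(X(U(-5), 266) + 77602) = 1/((-3 + 266) + 77602) = 1/(263 + 77602) = 1/77865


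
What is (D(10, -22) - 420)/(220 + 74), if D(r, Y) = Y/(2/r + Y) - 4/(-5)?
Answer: -113957/80115 ≈ -1.4224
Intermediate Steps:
D(r, Y) = ⅘ + Y/(Y + 2/r) (D(r, Y) = Y/(Y + 2/r) - 4*(-⅕) = Y/(Y + 2/r) + ⅘ = ⅘ + Y/(Y + 2/r))
(D(10, -22) - 420)/(220 + 74) = ((8 + 9*(-22)*10)/(5*(2 - 22*10)) - 420)/(220 + 74) = ((8 - 1980)/(5*(2 - 220)) - 420)/294 = ((⅕)*(-1972)/(-218) - 420)/294 = ((⅕)*(-1/218)*(-1972) - 420)/294 = (986/545 - 420)/294 = (1/294)*(-227914/545) = -113957/80115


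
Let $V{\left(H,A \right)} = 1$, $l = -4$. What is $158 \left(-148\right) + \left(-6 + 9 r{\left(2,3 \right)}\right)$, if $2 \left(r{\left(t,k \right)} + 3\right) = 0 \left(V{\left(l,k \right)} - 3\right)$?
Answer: $-23417$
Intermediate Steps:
$r{\left(t,k \right)} = -3$ ($r{\left(t,k \right)} = -3 + \frac{0 \left(1 - 3\right)}{2} = -3 + \frac{0 \left(-2\right)}{2} = -3 + \frac{1}{2} \cdot 0 = -3 + 0 = -3$)
$158 \left(-148\right) + \left(-6 + 9 r{\left(2,3 \right)}\right) = 158 \left(-148\right) + \left(-6 + 9 \left(-3\right)\right) = -23384 - 33 = -23417$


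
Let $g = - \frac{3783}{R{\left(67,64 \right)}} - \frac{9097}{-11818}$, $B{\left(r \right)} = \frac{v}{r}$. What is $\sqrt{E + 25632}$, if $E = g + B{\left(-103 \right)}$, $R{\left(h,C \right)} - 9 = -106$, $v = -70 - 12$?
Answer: $\frac{\sqrt{38039228279226254}}{1217254} \approx 160.23$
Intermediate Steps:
$v = -82$ ($v = -70 - 12 = -82$)
$R{\left(h,C \right)} = -97$ ($R{\left(h,C \right)} = 9 - 106 = -97$)
$B{\left(r \right)} = - \frac{82}{r}$
$g = \frac{469999}{11818}$ ($g = - \frac{3783}{-97} - \frac{9097}{-11818} = \left(-3783\right) \left(- \frac{1}{97}\right) - - \frac{9097}{11818} = 39 + \frac{9097}{11818} = \frac{469999}{11818} \approx 39.77$)
$E = \frac{49378973}{1217254}$ ($E = \frac{469999}{11818} - \frac{82}{-103} = \frac{469999}{11818} - - \frac{82}{103} = \frac{469999}{11818} + \frac{82}{103} = \frac{49378973}{1217254} \approx 40.566$)
$\sqrt{E + 25632} = \sqrt{\frac{49378973}{1217254} + 25632} = \sqrt{\frac{31250033501}{1217254}} = \frac{\sqrt{38039228279226254}}{1217254}$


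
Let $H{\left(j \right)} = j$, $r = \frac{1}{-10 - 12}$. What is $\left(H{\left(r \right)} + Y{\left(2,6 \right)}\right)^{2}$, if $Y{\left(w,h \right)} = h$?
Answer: $\frac{17161}{484} \approx 35.457$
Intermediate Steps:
$r = - \frac{1}{22}$ ($r = \frac{1}{-22} = - \frac{1}{22} \approx -0.045455$)
$\left(H{\left(r \right)} + Y{\left(2,6 \right)}\right)^{2} = \left(- \frac{1}{22} + 6\right)^{2} = \left(\frac{131}{22}\right)^{2} = \frac{17161}{484}$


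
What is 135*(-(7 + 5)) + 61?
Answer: -1559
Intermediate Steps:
135*(-(7 + 5)) + 61 = 135*(-1*12) + 61 = 135*(-12) + 61 = -1620 + 61 = -1559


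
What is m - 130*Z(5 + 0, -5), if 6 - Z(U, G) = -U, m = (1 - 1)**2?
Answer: -1430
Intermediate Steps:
m = 0 (m = 0**2 = 0)
Z(U, G) = 6 + U (Z(U, G) = 6 - (-1)*U = 6 + U)
m - 130*Z(5 + 0, -5) = 0 - 130*(6 + (5 + 0)) = 0 - 130*(6 + 5) = 0 - 130*11 = 0 - 1430 = -1430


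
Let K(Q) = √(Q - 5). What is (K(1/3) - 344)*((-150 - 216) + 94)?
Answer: 93568 - 272*I*√42/3 ≈ 93568.0 - 587.59*I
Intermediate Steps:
K(Q) = √(-5 + Q)
(K(1/3) - 344)*((-150 - 216) + 94) = (√(-5 + 1/3) - 344)*((-150 - 216) + 94) = (√(-5 + ⅓) - 344)*(-366 + 94) = (√(-14/3) - 344)*(-272) = (I*√42/3 - 344)*(-272) = (-344 + I*√42/3)*(-272) = 93568 - 272*I*√42/3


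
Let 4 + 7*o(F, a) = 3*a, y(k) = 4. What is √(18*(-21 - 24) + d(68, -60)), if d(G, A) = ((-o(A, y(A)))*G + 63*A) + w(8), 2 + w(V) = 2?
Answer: 31*I*√238/7 ≈ 68.321*I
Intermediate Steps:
w(V) = 0 (w(V) = -2 + 2 = 0)
o(F, a) = -4/7 + 3*a/7 (o(F, a) = -4/7 + (3*a)/7 = -4/7 + 3*a/7)
d(G, A) = 63*A - 8*G/7 (d(G, A) = ((-(-4/7 + (3/7)*4))*G + 63*A) + 0 = ((-(-4/7 + 12/7))*G + 63*A) + 0 = ((-1*8/7)*G + 63*A) + 0 = (-8*G/7 + 63*A) + 0 = (63*A - 8*G/7) + 0 = 63*A - 8*G/7)
√(18*(-21 - 24) + d(68, -60)) = √(18*(-21 - 24) + (63*(-60) - 8/7*68)) = √(18*(-45) + (-3780 - 544/7)) = √(-810 - 27004/7) = √(-32674/7) = 31*I*√238/7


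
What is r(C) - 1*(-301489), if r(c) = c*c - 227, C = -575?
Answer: 631887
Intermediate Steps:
r(c) = -227 + c² (r(c) = c² - 227 = -227 + c²)
r(C) - 1*(-301489) = (-227 + (-575)²) - 1*(-301489) = (-227 + 330625) + 301489 = 330398 + 301489 = 631887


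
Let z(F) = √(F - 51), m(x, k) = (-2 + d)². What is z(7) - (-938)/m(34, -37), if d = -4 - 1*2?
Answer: 469/32 + 2*I*√11 ≈ 14.656 + 6.6332*I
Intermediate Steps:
d = -6 (d = -4 - 2 = -6)
m(x, k) = 64 (m(x, k) = (-2 - 6)² = (-8)² = 64)
z(F) = √(-51 + F)
z(7) - (-938)/m(34, -37) = √(-51 + 7) - (-938)/64 = √(-44) - (-938)/64 = 2*I*√11 - 1*(-469/32) = 2*I*√11 + 469/32 = 469/32 + 2*I*√11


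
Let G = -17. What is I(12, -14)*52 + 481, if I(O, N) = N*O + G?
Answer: -9139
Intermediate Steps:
I(O, N) = -17 + N*O (I(O, N) = N*O - 17 = -17 + N*O)
I(12, -14)*52 + 481 = (-17 - 14*12)*52 + 481 = (-17 - 168)*52 + 481 = -185*52 + 481 = -9620 + 481 = -9139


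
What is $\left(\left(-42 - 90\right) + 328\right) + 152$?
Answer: $348$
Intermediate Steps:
$\left(\left(-42 - 90\right) + 328\right) + 152 = \left(-132 + 328\right) + 152 = 196 + 152 = 348$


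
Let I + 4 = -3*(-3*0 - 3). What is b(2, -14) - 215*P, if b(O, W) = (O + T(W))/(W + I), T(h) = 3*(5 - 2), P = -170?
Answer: 328939/9 ≈ 36549.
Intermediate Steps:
T(h) = 9 (T(h) = 3*3 = 9)
I = 5 (I = -4 - 3*(-3*0 - 3) = -4 - 3*(0 - 3) = -4 - 3*(-3) = -4 + 9 = 5)
b(O, W) = (9 + O)/(5 + W) (b(O, W) = (O + 9)/(W + 5) = (9 + O)/(5 + W))
b(2, -14) - 215*P = (9 + 2)/(5 - 14) - 215*(-170) = 11/(-9) + 36550 = -⅑*11 + 36550 = -11/9 + 36550 = 328939/9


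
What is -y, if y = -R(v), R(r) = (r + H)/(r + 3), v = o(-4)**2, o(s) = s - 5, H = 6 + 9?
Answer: 8/7 ≈ 1.1429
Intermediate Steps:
H = 15
o(s) = -5 + s
v = 81 (v = (-5 - 4)**2 = (-9)**2 = 81)
R(r) = (15 + r)/(3 + r) (R(r) = (r + 15)/(r + 3) = (15 + r)/(3 + r))
y = -8/7 (y = -(15 + 81)/(3 + 81) = -96/84 = -1*8/7 = -8/7 ≈ -1.1429)
-y = -1*(-8/7) = 8/7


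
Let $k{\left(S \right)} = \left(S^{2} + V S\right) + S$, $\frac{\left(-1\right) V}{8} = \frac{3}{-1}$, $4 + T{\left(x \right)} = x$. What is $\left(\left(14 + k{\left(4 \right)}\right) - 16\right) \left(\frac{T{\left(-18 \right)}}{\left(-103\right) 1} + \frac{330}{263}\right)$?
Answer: $\frac{4534464}{27089} \approx 167.39$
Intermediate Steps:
$T{\left(x \right)} = -4 + x$
$V = 24$ ($V = - 8 \frac{3}{-1} = - 8 \cdot 3 \left(-1\right) = \left(-8\right) \left(-3\right) = 24$)
$k{\left(S \right)} = S^{2} + 25 S$ ($k{\left(S \right)} = \left(S^{2} + 24 S\right) + S = S^{2} + 25 S$)
$\left(\left(14 + k{\left(4 \right)}\right) - 16\right) \left(\frac{T{\left(-18 \right)}}{\left(-103\right) 1} + \frac{330}{263}\right) = \left(\left(14 + 4 \left(25 + 4\right)\right) - 16\right) \left(\frac{-4 - 18}{\left(-103\right) 1} + \frac{330}{263}\right) = \left(\left(14 + 4 \cdot 29\right) - 16\right) \left(- \frac{22}{-103} + 330 \cdot \frac{1}{263}\right) = \left(\left(14 + 116\right) - 16\right) \left(\left(-22\right) \left(- \frac{1}{103}\right) + \frac{330}{263}\right) = \left(130 - 16\right) \left(\frac{22}{103} + \frac{330}{263}\right) = 114 \cdot \frac{39776}{27089} = \frac{4534464}{27089}$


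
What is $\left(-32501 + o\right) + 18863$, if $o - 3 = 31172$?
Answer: $17537$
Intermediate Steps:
$o = 31175$ ($o = 3 + 31172 = 31175$)
$\left(-32501 + o\right) + 18863 = \left(-32501 + 31175\right) + 18863 = -1326 + 18863 = 17537$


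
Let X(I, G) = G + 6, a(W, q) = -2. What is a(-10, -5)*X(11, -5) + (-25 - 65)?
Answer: -92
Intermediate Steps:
X(I, G) = 6 + G
a(-10, -5)*X(11, -5) + (-25 - 65) = -2*(6 - 5) + (-25 - 65) = -2*1 - 90 = -2 - 90 = -92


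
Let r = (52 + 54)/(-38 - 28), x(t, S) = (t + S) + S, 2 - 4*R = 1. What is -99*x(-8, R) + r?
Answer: 48899/66 ≈ 740.89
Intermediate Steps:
R = ¼ (R = ½ - ¼*1 = ½ - ¼ = ¼ ≈ 0.25000)
x(t, S) = t + 2*S (x(t, S) = (S + t) + S = t + 2*S)
r = -53/33 (r = 106/(-66) = 106*(-1/66) = -53/33 ≈ -1.6061)
-99*x(-8, R) + r = -99*(-8 + 2*(¼)) - 53/33 = -99*(-8 + ½) - 53/33 = -99*(-15/2) - 53/33 = 1485/2 - 53/33 = 48899/66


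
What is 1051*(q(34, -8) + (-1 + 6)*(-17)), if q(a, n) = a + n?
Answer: -62009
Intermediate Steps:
1051*(q(34, -8) + (-1 + 6)*(-17)) = 1051*((34 - 8) + (-1 + 6)*(-17)) = 1051*(26 + 5*(-17)) = 1051*(26 - 85) = 1051*(-59) = -62009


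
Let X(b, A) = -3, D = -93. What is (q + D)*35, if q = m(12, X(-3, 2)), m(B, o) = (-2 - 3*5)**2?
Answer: 6860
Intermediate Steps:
m(B, o) = 289 (m(B, o) = (-2 - 15)**2 = (-17)**2 = 289)
q = 289
(q + D)*35 = (289 - 93)*35 = 196*35 = 6860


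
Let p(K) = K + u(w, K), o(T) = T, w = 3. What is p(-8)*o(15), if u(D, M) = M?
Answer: -240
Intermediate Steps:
p(K) = 2*K (p(K) = K + K = 2*K)
p(-8)*o(15) = (2*(-8))*15 = -16*15 = -240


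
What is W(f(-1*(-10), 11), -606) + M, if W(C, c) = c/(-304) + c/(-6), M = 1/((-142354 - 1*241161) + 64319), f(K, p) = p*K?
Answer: 1249253307/12129448 ≈ 102.99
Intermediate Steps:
f(K, p) = K*p
M = -1/319196 (M = 1/((-142354 - 241161) + 64319) = 1/(-383515 + 64319) = 1/(-319196) = -1/319196 ≈ -3.1329e-6)
W(C, c) = -155*c/912 (W(C, c) = c*(-1/304) + c*(-1/6) = -c/304 - c/6 = -155*c/912)
W(f(-1*(-10), 11), -606) + M = -155/912*(-606) - 1/319196 = 15655/152 - 1/319196 = 1249253307/12129448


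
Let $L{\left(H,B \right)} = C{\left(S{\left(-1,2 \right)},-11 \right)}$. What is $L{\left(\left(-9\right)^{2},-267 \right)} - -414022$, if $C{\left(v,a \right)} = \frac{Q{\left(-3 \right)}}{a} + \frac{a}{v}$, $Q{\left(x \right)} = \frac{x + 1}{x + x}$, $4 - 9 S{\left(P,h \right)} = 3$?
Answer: $\frac{13659458}{33} \approx 4.1392 \cdot 10^{5}$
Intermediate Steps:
$S{\left(P,h \right)} = \frac{1}{9}$ ($S{\left(P,h \right)} = \frac{4}{9} - \frac{1}{3} = \frac{1}{9}$)
$Q{\left(x \right)} = \frac{1 + x}{2 x}$
$C{\left(v,a \right)} = \frac{1}{3 a} + \frac{a}{v}$ ($C{\left(v,a \right)} = \frac{\frac{1}{2} \frac{1}{-3} \left(1 - 3\right)}{a} + \frac{a}{v} = \frac{\frac{1}{2} \left(- \frac{1}{3}\right) \left(-2\right)}{a} + \frac{a}{v} = \frac{1}{3 a} + \frac{a}{v}$)
$L{\left(H,B \right)} = - \frac{3268}{33}$ ($L{\left(H,B \right)} = \frac{1}{3 \left(-11\right)} - 11 \frac{1}{\frac{1}{9}} = \frac{1}{3} \left(- \frac{1}{11}\right) - 99 = - \frac{1}{33} - 99 = - \frac{3268}{33}$)
$L{\left(\left(-9\right)^{2},-267 \right)} - -414022 = - \frac{3268}{33} - -414022 = - \frac{3268}{33} + 414022 = \frac{13659458}{33}$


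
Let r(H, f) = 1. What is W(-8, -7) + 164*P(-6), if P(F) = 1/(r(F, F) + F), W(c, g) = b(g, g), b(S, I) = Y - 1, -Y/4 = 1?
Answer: -189/5 ≈ -37.800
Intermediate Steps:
Y = -4 (Y = -4*1 = -4)
b(S, I) = -5 (b(S, I) = -4 - 1 = -5)
W(c, g) = -5
P(F) = 1/(1 + F)
W(-8, -7) + 164*P(-6) = -5 + 164/(1 - 6) = -5 + 164/(-5) = -5 + 164*(-⅕) = -5 - 164/5 = -189/5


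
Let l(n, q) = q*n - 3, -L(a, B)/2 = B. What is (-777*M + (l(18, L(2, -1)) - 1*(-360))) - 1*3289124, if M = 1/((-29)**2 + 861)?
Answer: -151281647/46 ≈ -3.2887e+6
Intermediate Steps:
L(a, B) = -2*B
l(n, q) = -3 + n*q (l(n, q) = n*q - 3 = -3 + n*q)
M = 1/1702 (M = 1/(841 + 861) = 1/1702 ≈ 0.00058754)
(-777*M + (l(18, L(2, -1)) - 1*(-360))) - 1*3289124 = (-777*1/1702 + ((-3 + 18*(-2*(-1))) - 1*(-360))) - 1*3289124 = (-21/46 + ((-3 + 18*2) + 360)) - 3289124 = (-21/46 + ((-3 + 36) + 360)) - 3289124 = (-21/46 + (33 + 360)) - 3289124 = (-21/46 + 393) - 3289124 = 18057/46 - 3289124 = -151281647/46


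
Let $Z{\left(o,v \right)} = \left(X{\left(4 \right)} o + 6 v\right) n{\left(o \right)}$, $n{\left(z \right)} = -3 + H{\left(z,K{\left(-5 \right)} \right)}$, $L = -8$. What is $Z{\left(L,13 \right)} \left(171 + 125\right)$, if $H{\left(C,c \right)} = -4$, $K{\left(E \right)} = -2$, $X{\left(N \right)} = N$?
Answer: $-95312$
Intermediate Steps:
$n{\left(z \right)} = -7$ ($n{\left(z \right)} = -3 - 4 = -7$)
$Z{\left(o,v \right)} = - 42 v - 28 o$ ($Z{\left(o,v \right)} = \left(4 o + 6 v\right) \left(-7\right) = - 42 v - 28 o$)
$Z{\left(L,13 \right)} \left(171 + 125\right) = \left(\left(-42\right) 13 - -224\right) \left(171 + 125\right) = \left(-546 + 224\right) 296 = \left(-322\right) 296 = -95312$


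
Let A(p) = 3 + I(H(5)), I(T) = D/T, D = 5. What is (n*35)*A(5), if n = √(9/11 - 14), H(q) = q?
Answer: 140*I*√1595/11 ≈ 508.29*I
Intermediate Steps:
I(T) = 5/T
A(p) = 4 (A(p) = 3 + 5/5 = 3 + 5*(⅕) = 3 + 1 = 4)
n = I*√1595/11 (n = √(9*(1/11) - 14) = √(9/11 - 14) = √(-145/11) = I*√1595/11 ≈ 3.6307*I)
(n*35)*A(5) = ((I*√1595/11)*35)*4 = (35*I*√1595/11)*4 = 140*I*√1595/11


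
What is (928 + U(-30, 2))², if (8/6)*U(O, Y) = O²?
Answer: 2569609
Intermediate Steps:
U(O, Y) = 3*O²/4
(928 + U(-30, 2))² = (928 + (¾)*(-30)²)² = (928 + (¾)*900)² = (928 + 675)² = 1603² = 2569609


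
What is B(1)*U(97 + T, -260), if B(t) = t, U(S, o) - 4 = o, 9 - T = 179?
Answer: -256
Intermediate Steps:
T = -170 (T = 9 - 1*179 = 9 - 179 = -170)
U(S, o) = 4 + o
B(1)*U(97 + T, -260) = 1*(4 - 260) = 1*(-256) = -256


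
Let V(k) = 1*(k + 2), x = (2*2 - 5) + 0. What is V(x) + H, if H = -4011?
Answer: -4010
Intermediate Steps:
x = -1 (x = (4 - 5) + 0 = -1 + 0 = -1)
V(k) = 2 + k (V(k) = 1*(2 + k) = 2 + k)
V(x) + H = (2 - 1) - 4011 = 1 - 4011 = -4010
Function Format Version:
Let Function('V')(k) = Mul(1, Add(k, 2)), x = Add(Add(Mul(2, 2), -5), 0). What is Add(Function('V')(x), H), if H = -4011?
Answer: -4010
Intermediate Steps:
x = -1 (x = Add(Add(4, -5), 0) = Add(-1, 0) = -1)
Function('V')(k) = Add(2, k) (Function('V')(k) = Mul(1, Add(2, k)) = Add(2, k))
Add(Function('V')(x), H) = Add(Add(2, -1), -4011) = Add(1, -4011) = -4010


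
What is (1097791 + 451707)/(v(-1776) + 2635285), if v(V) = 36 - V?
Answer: 1549498/2637097 ≈ 0.58758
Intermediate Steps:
(1097791 + 451707)/(v(-1776) + 2635285) = (1097791 + 451707)/((36 - 1*(-1776)) + 2635285) = 1549498/((36 + 1776) + 2635285) = 1549498/(1812 + 2635285) = 1549498/2637097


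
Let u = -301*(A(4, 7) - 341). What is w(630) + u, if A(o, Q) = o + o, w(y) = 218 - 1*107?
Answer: 100344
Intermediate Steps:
w(y) = 111 (w(y) = 218 - 107 = 111)
A(o, Q) = 2*o
u = 100233 (u = -301*(2*4 - 341) = -301*(8 - 341) = -301*(-333) = 100233)
w(630) + u = 111 + 100233 = 100344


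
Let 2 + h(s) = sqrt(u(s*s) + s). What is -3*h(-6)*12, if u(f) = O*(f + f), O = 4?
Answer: 72 - 36*sqrt(282) ≈ -532.54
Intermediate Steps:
u(f) = 8*f (u(f) = 4*(f + f) = 4*(2*f) = 8*f)
h(s) = -2 + sqrt(s + 8*s**2) (h(s) = -2 + sqrt(8*(s*s) + s) = -2 + sqrt(8*s**2 + s) = -2 + sqrt(s + 8*s**2))
-3*h(-6)*12 = -3*(-2 + sqrt(-6*(1 + 8*(-6))))*12 = -3*(-2 + sqrt(-6*(1 - 48)))*12 = -3*(-2 + sqrt(-6*(-47)))*12 = -3*(-2 + sqrt(282))*12 = (6 - 3*sqrt(282))*12 = 72 - 36*sqrt(282)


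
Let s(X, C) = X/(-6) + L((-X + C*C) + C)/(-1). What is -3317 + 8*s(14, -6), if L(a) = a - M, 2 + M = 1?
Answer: -10415/3 ≈ -3471.7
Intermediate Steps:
M = -1 (M = -2 + 1 = -1)
L(a) = 1 + a (L(a) = a - 1*(-1) = a + 1 = 1 + a)
s(X, C) = -1 - C - C² + 5*X/6 (s(X, C) = X/(-6) + (1 + ((-X + C*C) + C))/(-1) = X*(-⅙) + (1 + ((-X + C²) + C))*(-1) = -X/6 + (1 + ((C² - X) + C))*(-1) = -X/6 + (1 + (C + C² - X))*(-1) = -X/6 + (1 + C + C² - X)*(-1) = -X/6 + (-1 + X - C - C²) = -1 - C - C² + 5*X/6)
-3317 + 8*s(14, -6) = -3317 + 8*(-1 - 1*(-6) - 1*(-6)² + (⅚)*14) = -3317 + 8*(-1 + 6 - 1*36 + 35/3) = -3317 + 8*(-1 + 6 - 36 + 35/3) = -3317 + 8*(-58/3) = -3317 - 464/3 = -10415/3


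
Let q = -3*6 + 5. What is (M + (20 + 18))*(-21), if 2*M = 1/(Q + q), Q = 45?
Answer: -51093/64 ≈ -798.33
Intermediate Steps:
q = -13 (q = -18 + 5 = -13)
M = 1/64 (M = 1/(2*(45 - 13)) = (½)/32 = (½)*(1/32) = 1/64 ≈ 0.015625)
(M + (20 + 18))*(-21) = (1/64 + (20 + 18))*(-21) = (1/64 + 38)*(-21) = (2433/64)*(-21) = -51093/64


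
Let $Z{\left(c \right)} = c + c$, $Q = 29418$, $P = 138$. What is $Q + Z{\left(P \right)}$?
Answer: $29694$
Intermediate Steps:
$Z{\left(c \right)} = 2 c$
$Q + Z{\left(P \right)} = 29418 + 2 \cdot 138 = 29418 + 276 = 29694$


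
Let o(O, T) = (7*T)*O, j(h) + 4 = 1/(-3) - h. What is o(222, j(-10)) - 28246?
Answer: -19440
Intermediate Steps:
j(h) = -13/3 - h (j(h) = -4 + (1/(-3) - h) = -4 + (1*(-1/3) - h) = -4 + (-1/3 - h) = -13/3 - h)
o(O, T) = 7*O*T
o(222, j(-10)) - 28246 = 7*222*(-13/3 - 1*(-10)) - 28246 = 7*222*(-13/3 + 10) - 28246 = 7*222*(17/3) - 28246 = 8806 - 28246 = -19440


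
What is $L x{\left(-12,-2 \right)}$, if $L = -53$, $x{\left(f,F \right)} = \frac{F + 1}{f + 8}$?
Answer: $- \frac{53}{4} \approx -13.25$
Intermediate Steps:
$x{\left(f,F \right)} = \frac{1 + F}{8 + f}$
$L x{\left(-12,-2 \right)} = - 53 \frac{1 - 2}{8 - 12} = - 53 \frac{1}{-4} \left(-1\right) = - 53 \left(\left(- \frac{1}{4}\right) \left(-1\right)\right) = \left(-53\right) \frac{1}{4} = - \frac{53}{4}$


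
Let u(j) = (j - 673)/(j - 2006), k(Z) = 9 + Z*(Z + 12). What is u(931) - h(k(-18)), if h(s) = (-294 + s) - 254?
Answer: 10769/25 ≈ 430.76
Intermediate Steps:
k(Z) = 9 + Z*(12 + Z)
u(j) = (-673 + j)/(-2006 + j)
h(s) = -548 + s
u(931) - h(k(-18)) = (-673 + 931)/(-2006 + 931) - (-548 + (9 + (-18)² + 12*(-18))) = 258/(-1075) - (-548 + (9 + 324 - 216)) = -1/1075*258 - (-548 + 117) = -6/25 - 1*(-431) = -6/25 + 431 = 10769/25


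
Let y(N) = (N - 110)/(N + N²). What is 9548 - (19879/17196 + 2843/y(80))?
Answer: 10724024777/17196 ≈ 6.2364e+5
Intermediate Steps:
y(N) = (-110 + N)/(N + N²)
9548 - (19879/17196 + 2843/y(80)) = 9548 - (19879/17196 + 2843/(((-110 + 80)/(80*(1 + 80))))) = 9548 - (19879*(1/17196) + 2843/(((1/80)*(-30)/81))) = 9548 - (19879/17196 + 2843/(((1/80)*(1/81)*(-30)))) = 9548 - (19879/17196 + 2843/(-1/216)) = 9548 - (19879/17196 + 2843*(-216)) = 9548 - (19879/17196 - 614088) = 9548 - 1*(-10559837369/17196) = 9548 + 10559837369/17196 = 10724024777/17196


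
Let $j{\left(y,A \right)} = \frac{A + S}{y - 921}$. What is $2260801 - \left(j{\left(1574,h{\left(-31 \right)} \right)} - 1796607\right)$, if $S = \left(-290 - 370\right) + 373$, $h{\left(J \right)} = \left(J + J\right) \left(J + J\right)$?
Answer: $\frac{2649483867}{653} \approx 4.0574 \cdot 10^{6}$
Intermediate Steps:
$h{\left(J \right)} = 4 J^{2}$ ($h{\left(J \right)} = 2 J 2 J = 4 J^{2}$)
$S = -287$ ($S = \left(-290 - 370\right) + 373 = -660 + 373 = -287$)
$j{\left(y,A \right)} = \frac{-287 + A}{-921 + y}$ ($j{\left(y,A \right)} = \frac{A - 287}{y - 921} = \frac{-287 + A}{-921 + y}$)
$2260801 - \left(j{\left(1574,h{\left(-31 \right)} \right)} - 1796607\right) = 2260801 - \left(\frac{-287 + 4 \left(-31\right)^{2}}{-921 + 1574} - 1796607\right) = 2260801 - \left(\frac{-287 + 4 \cdot 961}{653} - 1796607\right) = 2260801 - \left(\frac{-287 + 3844}{653} - 1796607\right) = 2260801 - \left(\frac{1}{653} \cdot 3557 - 1796607\right) = 2260801 - \left(\frac{3557}{653} - 1796607\right) = 2260801 - - \frac{1173180814}{653} = 2260801 + \frac{1173180814}{653} = \frac{2649483867}{653}$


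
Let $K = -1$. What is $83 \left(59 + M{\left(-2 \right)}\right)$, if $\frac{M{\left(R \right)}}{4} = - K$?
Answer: $5229$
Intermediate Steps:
$M{\left(R \right)} = 4$ ($M{\left(R \right)} = 4 \left(\left(-1\right) \left(-1\right)\right) = 4 \cdot 1 = 4$)
$83 \left(59 + M{\left(-2 \right)}\right) = 83 \left(59 + 4\right) = 83 \cdot 63 = 5229$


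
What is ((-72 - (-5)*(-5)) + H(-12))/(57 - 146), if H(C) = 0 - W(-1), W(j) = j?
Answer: 96/89 ≈ 1.0787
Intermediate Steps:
H(C) = 1 (H(C) = 0 - 1*(-1) = 0 + 1 = 1)
((-72 - (-5)*(-5)) + H(-12))/(57 - 146) = ((-72 - (-5)*(-5)) + 1)/(57 - 146) = ((-72 - 1*25) + 1)/(-89) = -((-72 - 25) + 1)/89 = -(-97 + 1)/89 = -1/89*(-96) = 96/89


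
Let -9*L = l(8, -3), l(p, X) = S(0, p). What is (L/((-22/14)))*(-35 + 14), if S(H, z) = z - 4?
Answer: -196/33 ≈ -5.9394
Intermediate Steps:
S(H, z) = -4 + z
l(p, X) = -4 + p
L = -4/9 (L = -(-4 + 8)/9 = -⅑*4 = -4/9 ≈ -0.44444)
(L/((-22/14)))*(-35 + 14) = (-4/(9*((-22/14))))*(-35 + 14) = -4/(9*((-22*1/14)))*(-21) = -4/(9*(-11/7))*(-21) = -4/9*(-7/11)*(-21) = (28/99)*(-21) = -196/33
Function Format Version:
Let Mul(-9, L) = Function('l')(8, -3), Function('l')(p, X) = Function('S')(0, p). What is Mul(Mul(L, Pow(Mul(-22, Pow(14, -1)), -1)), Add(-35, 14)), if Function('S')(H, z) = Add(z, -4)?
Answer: Rational(-196, 33) ≈ -5.9394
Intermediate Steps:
Function('S')(H, z) = Add(-4, z)
Function('l')(p, X) = Add(-4, p)
L = Rational(-4, 9) (L = Mul(Rational(-1, 9), Add(-4, 8)) = Mul(Rational(-1, 9), 4) = Rational(-4, 9) ≈ -0.44444)
Mul(Mul(L, Pow(Mul(-22, Pow(14, -1)), -1)), Add(-35, 14)) = Mul(Mul(Rational(-4, 9), Pow(Mul(-22, Pow(14, -1)), -1)), Add(-35, 14)) = Mul(Mul(Rational(-4, 9), Pow(Mul(-22, Rational(1, 14)), -1)), -21) = Mul(Mul(Rational(-4, 9), Pow(Rational(-11, 7), -1)), -21) = Mul(Mul(Rational(-4, 9), Rational(-7, 11)), -21) = Mul(Rational(28, 99), -21) = Rational(-196, 33)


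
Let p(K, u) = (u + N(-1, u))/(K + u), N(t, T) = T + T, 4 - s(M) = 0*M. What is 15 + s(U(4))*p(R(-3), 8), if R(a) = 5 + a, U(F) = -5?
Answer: 123/5 ≈ 24.600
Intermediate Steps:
s(M) = 4 (s(M) = 4 - 0*M = 4 - 1*0 = 4 + 0 = 4)
N(t, T) = 2*T
p(K, u) = 3*u/(K + u) (p(K, u) = (u + 2*u)/(K + u) = (3*u)/(K + u) = 3*u/(K + u))
15 + s(U(4))*p(R(-3), 8) = 15 + 4*(3*8/((5 - 3) + 8)) = 15 + 4*(3*8/(2 + 8)) = 15 + 4*(3*8/10) = 15 + 4*(3*8*(1/10)) = 15 + 4*(12/5) = 15 + 48/5 = 123/5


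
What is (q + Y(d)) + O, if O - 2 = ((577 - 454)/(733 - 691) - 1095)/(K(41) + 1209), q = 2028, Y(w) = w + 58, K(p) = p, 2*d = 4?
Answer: 36559711/17500 ≈ 2089.1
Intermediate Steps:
d = 2 (d = (½)*4 = 2)
Y(w) = 58 + w
O = 19711/17500 (O = 2 + ((577 - 454)/(733 - 691) - 1095)/(41 + 1209) = 2 + (123/42 - 1095)/1250 = 2 + (123*(1/42) - 1095)*(1/1250) = 2 + (41/14 - 1095)*(1/1250) = 2 - 15289/14*1/1250 = 2 - 15289/17500 = 19711/17500 ≈ 1.1263)
(q + Y(d)) + O = (2028 + (58 + 2)) + 19711/17500 = (2028 + 60) + 19711/17500 = 2088 + 19711/17500 = 36559711/17500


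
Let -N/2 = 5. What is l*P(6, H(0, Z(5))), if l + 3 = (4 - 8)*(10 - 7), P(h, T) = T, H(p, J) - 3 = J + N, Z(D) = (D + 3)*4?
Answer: -375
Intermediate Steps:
N = -10 (N = -2*5 = -10)
Z(D) = 12 + 4*D (Z(D) = (3 + D)*4 = 12 + 4*D)
H(p, J) = -7 + J (H(p, J) = 3 + (J - 10) = 3 + (-10 + J) = -7 + J)
l = -15 (l = -3 + (4 - 8)*(10 - 7) = -3 - 4*3 = -3 - 12 = -15)
l*P(6, H(0, Z(5))) = -15*(-7 + (12 + 4*5)) = -15*(-7 + (12 + 20)) = -15*(-7 + 32) = -15*25 = -375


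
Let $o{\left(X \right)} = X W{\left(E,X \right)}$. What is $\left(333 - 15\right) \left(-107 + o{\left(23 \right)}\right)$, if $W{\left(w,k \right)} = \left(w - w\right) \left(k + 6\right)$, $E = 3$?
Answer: $-34026$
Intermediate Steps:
$W{\left(w,k \right)} = 0$ ($W{\left(w,k \right)} = 0 \left(6 + k\right) = 0$)
$o{\left(X \right)} = 0$ ($o{\left(X \right)} = X 0 = 0$)
$\left(333 - 15\right) \left(-107 + o{\left(23 \right)}\right) = \left(333 - 15\right) \left(-107 + 0\right) = 318 \left(-107\right) = -34026$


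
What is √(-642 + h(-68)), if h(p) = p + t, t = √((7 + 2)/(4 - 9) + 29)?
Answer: √(-17750 + 10*√170)/5 ≈ 26.548*I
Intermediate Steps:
t = 2*√170/5 (t = √(9/(-5) + 29) = √(9*(-⅕) + 29) = √(-9/5 + 29) = √(136/5) = 2*√170/5 ≈ 5.2154)
h(p) = p + 2*√170/5
√(-642 + h(-68)) = √(-642 + (-68 + 2*√170/5)) = √(-710 + 2*√170/5)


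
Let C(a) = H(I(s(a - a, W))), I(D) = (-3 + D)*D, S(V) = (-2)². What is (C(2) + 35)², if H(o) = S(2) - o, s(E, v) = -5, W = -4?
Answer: 1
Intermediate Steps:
S(V) = 4
I(D) = D*(-3 + D)
H(o) = 4 - o
C(a) = -36 (C(a) = 4 - (-5)*(-3 - 5) = 4 - (-5)*(-8) = 4 - 1*40 = 4 - 40 = -36)
(C(2) + 35)² = (-36 + 35)² = (-1)² = 1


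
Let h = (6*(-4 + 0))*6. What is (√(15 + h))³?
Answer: -129*I*√129 ≈ -1465.2*I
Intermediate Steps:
h = -144 (h = (6*(-4))*6 = -24*6 = -144)
(√(15 + h))³ = (√(15 - 144))³ = (√(-129))³ = (I*√129)³ = -129*I*√129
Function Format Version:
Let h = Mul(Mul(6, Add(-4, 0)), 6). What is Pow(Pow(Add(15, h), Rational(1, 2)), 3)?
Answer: Mul(-129, I, Pow(129, Rational(1, 2))) ≈ Mul(-1465.2, I)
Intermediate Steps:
h = -144 (h = Mul(Mul(6, -4), 6) = Mul(-24, 6) = -144)
Pow(Pow(Add(15, h), Rational(1, 2)), 3) = Pow(Pow(Add(15, -144), Rational(1, 2)), 3) = Pow(Pow(-129, Rational(1, 2)), 3) = Pow(Mul(I, Pow(129, Rational(1, 2))), 3) = Mul(-129, I, Pow(129, Rational(1, 2)))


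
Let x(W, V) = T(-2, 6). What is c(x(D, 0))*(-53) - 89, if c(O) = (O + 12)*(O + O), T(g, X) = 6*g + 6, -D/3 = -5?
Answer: 3727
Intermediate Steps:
D = 15 (D = -3*(-5) = 15)
T(g, X) = 6 + 6*g
x(W, V) = -6 (x(W, V) = 6 + 6*(-2) = 6 - 12 = -6)
c(O) = 2*O*(12 + O) (c(O) = (12 + O)*(2*O) = 2*O*(12 + O))
c(x(D, 0))*(-53) - 89 = (2*(-6)*(12 - 6))*(-53) - 89 = (2*(-6)*6)*(-53) - 89 = -72*(-53) - 89 = 3816 - 89 = 3727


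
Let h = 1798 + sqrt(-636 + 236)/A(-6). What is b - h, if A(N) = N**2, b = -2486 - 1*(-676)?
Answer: -3608 - 5*I/9 ≈ -3608.0 - 0.55556*I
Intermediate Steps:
b = -1810 (b = -2486 + 676 = -1810)
h = 1798 + 5*I/9 (h = 1798 + sqrt(-636 + 236)/((-6)**2) = 1798 + sqrt(-400)/36 = 1798 + (20*I)*(1/36) = 1798 + 5*I/9 ≈ 1798.0 + 0.55556*I)
b - h = -1810 - (1798 + 5*I/9) = -1810 + (-1798 - 5*I/9) = -3608 - 5*I/9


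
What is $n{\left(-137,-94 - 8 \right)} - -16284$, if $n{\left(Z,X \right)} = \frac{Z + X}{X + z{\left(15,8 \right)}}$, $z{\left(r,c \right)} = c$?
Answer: $\frac{1530935}{94} \approx 16287.0$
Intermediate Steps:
$n{\left(Z,X \right)} = \frac{X + Z}{8 + X}$ ($n{\left(Z,X \right)} = \frac{Z + X}{X + 8} = \frac{X + Z}{8 + X}$)
$n{\left(-137,-94 - 8 \right)} - -16284 = \frac{\left(-94 - 8\right) - 137}{8 - 102} - -16284 = \frac{\left(-94 - 8\right) - 137}{8 - 102} + 16284 = \frac{-102 - 137}{8 - 102} + 16284 = \frac{1}{-94} \left(-239\right) + 16284 = \left(- \frac{1}{94}\right) \left(-239\right) + 16284 = \frac{239}{94} + 16284 = \frac{1530935}{94}$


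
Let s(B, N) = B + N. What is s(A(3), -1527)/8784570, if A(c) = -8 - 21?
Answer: -778/4392285 ≈ -0.00017713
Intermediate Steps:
A(c) = -29
s(A(3), -1527)/8784570 = (-29 - 1527)/8784570 = -1556*1/8784570 = -778/4392285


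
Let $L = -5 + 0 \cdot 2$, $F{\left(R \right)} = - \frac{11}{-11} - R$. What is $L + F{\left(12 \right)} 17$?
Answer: $-192$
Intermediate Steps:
$F{\left(R \right)} = 1 - R$ ($F{\left(R \right)} = \left(-11\right) \left(- \frac{1}{11}\right) - R = 1 - R$)
$L = -5$ ($L = -5 + 0 = -5$)
$L + F{\left(12 \right)} 17 = -5 + \left(1 - 12\right) 17 = -5 - 187 = -192$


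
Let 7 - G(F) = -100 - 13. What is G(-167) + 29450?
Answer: 29570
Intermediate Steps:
G(F) = 120 (G(F) = 7 - (-100 - 13) = 7 - 1*(-113) = 7 + 113 = 120)
G(-167) + 29450 = 120 + 29450 = 29570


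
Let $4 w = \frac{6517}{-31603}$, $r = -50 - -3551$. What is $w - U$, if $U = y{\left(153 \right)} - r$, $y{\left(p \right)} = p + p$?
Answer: $\frac{403879823}{126412} \approx 3194.9$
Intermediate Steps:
$y{\left(p \right)} = 2 p$
$r = 3501$ ($r = -50 + 3551 = 3501$)
$U = -3195$ ($U = 2 \cdot 153 - 3501 = 306 - 3501 = -3195$)
$w = - \frac{6517}{126412}$ ($w = \frac{6517 \frac{1}{-31603}}{4} = \frac{6517 \left(- \frac{1}{31603}\right)}{4} = \frac{1}{4} \left(- \frac{6517}{31603}\right) = - \frac{6517}{126412} \approx -0.051554$)
$w - U = - \frac{6517}{126412} - -3195 = - \frac{6517}{126412} + 3195 = \frac{403879823}{126412}$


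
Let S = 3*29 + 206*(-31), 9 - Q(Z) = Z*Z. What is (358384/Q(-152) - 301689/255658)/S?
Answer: 98591244127/37191951091490 ≈ 0.0026509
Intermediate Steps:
Q(Z) = 9 - Z² (Q(Z) = 9 - Z*Z = 9 - Z²)
S = -6299 (S = 87 - 6386 = -6299)
(358384/Q(-152) - 301689/255658)/S = (358384/(9 - 1*(-152)²) - 301689/255658)/(-6299) = (358384/(9 - 1*23104) - 301689*1/255658)*(-1/6299) = (358384/(9 - 23104) - 301689/255658)*(-1/6299) = (358384/(-23095) - 301689/255658)*(-1/6299) = (358384*(-1/23095) - 301689/255658)*(-1/6299) = (-358384/23095 - 301689/255658)*(-1/6299) = -98591244127/5904421510*(-1/6299) = 98591244127/37191951091490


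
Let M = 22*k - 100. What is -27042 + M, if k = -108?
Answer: -29518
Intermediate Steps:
M = -2476 (M = 22*(-108) - 100 = -2376 - 100 = -2476)
-27042 + M = -27042 - 2476 = -29518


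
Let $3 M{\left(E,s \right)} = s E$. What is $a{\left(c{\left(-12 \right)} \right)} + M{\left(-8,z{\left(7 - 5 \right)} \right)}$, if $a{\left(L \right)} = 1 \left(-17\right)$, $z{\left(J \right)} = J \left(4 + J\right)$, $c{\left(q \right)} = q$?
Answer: $-49$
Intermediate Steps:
$a{\left(L \right)} = -17$
$M{\left(E,s \right)} = \frac{E s}{3}$ ($M{\left(E,s \right)} = \frac{s E}{3} = \frac{E s}{3}$)
$a{\left(c{\left(-12 \right)} \right)} + M{\left(-8,z{\left(7 - 5 \right)} \right)} = -17 + \frac{1}{3} \left(-8\right) \left(7 - 5\right) \left(4 + \left(7 - 5\right)\right) = -17 + \frac{1}{3} \left(-8\right) 2 \left(4 + 2\right) = -17 + \frac{1}{3} \left(-8\right) 2 \cdot 6 = -17 + \frac{1}{3} \left(-8\right) 12 = -17 - 32 = -49$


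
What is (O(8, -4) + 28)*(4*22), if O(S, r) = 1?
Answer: 2552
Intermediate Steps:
(O(8, -4) + 28)*(4*22) = (1 + 28)*(4*22) = 29*88 = 2552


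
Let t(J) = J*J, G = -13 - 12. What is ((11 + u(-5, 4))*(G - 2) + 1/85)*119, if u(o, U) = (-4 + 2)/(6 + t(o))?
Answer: -5445818/155 ≈ -35134.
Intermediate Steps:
G = -25
t(J) = J**2
u(o, U) = -2/(6 + o**2) (u(o, U) = (-4 + 2)/(6 + o**2) = -2/(6 + o**2))
((11 + u(-5, 4))*(G - 2) + 1/85)*119 = ((11 - 2/(6 + (-5)**2))*(-25 - 2) + 1/85)*119 = ((11 - 2/(6 + 25))*(-27) + 1/85)*119 = ((11 - 2/31)*(-27) + 1/85)*119 = ((339/31)*(-27) + 1/85)*119 = (-9153/31 + 1/85)*119 = -777974/2635*119 = -5445818/155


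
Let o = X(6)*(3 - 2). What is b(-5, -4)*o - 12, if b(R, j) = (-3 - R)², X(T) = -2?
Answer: -20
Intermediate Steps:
o = -2 (o = -2*(3 - 2) = -2*1 = -2)
b(-5, -4)*o - 12 = (3 - 5)²*(-2) - 12 = (-2)²*(-2) - 12 = 4*(-2) - 12 = -8 - 12 = -20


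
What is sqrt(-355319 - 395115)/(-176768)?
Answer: -I*sqrt(750434)/176768 ≈ -0.0049006*I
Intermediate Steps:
sqrt(-355319 - 395115)/(-176768) = sqrt(-750434)*(-1/176768) = (I*sqrt(750434))*(-1/176768) = -I*sqrt(750434)/176768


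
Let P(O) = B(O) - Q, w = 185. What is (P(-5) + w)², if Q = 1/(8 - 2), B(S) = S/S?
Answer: 1243225/36 ≈ 34534.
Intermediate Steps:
B(S) = 1
Q = ⅙ (Q = 1/6 = ⅙ ≈ 0.16667)
P(O) = ⅚ (P(O) = 1 - 1*⅙ = 1 - ⅙ = ⅚)
(P(-5) + w)² = (⅚ + 185)² = (1115/6)² = 1243225/36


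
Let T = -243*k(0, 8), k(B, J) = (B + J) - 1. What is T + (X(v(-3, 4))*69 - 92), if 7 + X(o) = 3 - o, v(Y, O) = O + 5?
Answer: -2690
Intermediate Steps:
v(Y, O) = 5 + O
X(o) = -4 - o (X(o) = -7 + (3 - o) = -4 - o)
k(B, J) = -1 + B + J
T = -1701 (T = -243*(-1 + 0 + 8) = -243*7 = -1701)
T + (X(v(-3, 4))*69 - 92) = -1701 + ((-4 - (5 + 4))*69 - 92) = -1701 + ((-4 - 1*9)*69 - 92) = -1701 + ((-4 - 9)*69 - 92) = -1701 + (-13*69 - 92) = -1701 + (-897 - 92) = -1701 - 989 = -2690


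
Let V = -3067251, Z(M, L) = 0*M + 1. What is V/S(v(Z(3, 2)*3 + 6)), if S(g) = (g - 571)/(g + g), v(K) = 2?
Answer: 12269004/569 ≈ 21562.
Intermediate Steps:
Z(M, L) = 1 (Z(M, L) = 0 + 1 = 1)
S(g) = (-571 + g)/(2*g) (S(g) = (-571 + g)/((2*g)) = (-571 + g)*(1/(2*g)) = (-571 + g)/(2*g))
V/S(v(Z(3, 2)*3 + 6)) = -3067251*4/(-571 + 2) = -3067251/((½)*(½)*(-569)) = -3067251/(-569/4) = -3067251*(-4/569) = 12269004/569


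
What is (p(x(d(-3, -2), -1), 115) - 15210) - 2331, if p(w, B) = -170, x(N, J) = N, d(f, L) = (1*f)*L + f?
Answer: -17711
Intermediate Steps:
d(f, L) = f + L*f (d(f, L) = f*L + f = L*f + f = f + L*f)
(p(x(d(-3, -2), -1), 115) - 15210) - 2331 = (-170 - 15210) - 2331 = -15380 - 2331 = -17711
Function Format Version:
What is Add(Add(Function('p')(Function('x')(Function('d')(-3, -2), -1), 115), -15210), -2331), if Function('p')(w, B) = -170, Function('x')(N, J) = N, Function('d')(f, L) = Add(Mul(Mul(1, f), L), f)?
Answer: -17711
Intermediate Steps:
Function('d')(f, L) = Add(f, Mul(L, f)) (Function('d')(f, L) = Add(Mul(f, L), f) = Add(Mul(L, f), f) = Add(f, Mul(L, f)))
Add(Add(Function('p')(Function('x')(Function('d')(-3, -2), -1), 115), -15210), -2331) = Add(Add(-170, -15210), -2331) = Add(-15380, -2331) = -17711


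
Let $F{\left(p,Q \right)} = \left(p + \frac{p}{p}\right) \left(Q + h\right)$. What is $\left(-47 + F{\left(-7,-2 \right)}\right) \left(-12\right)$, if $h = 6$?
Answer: $852$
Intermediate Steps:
$F{\left(p,Q \right)} = \left(1 + p\right) \left(6 + Q\right)$ ($F{\left(p,Q \right)} = \left(p + \frac{p}{p}\right) \left(Q + 6\right) = \left(p + 1\right) \left(6 + Q\right) = \left(1 + p\right) \left(6 + Q\right)$)
$\left(-47 + F{\left(-7,-2 \right)}\right) \left(-12\right) = \left(-47 + \left(6 - 2 + 6 \left(-7\right) - -14\right)\right) \left(-12\right) = \left(-47 + \left(6 - 2 - 42 + 14\right)\right) \left(-12\right) = \left(-47 - 24\right) \left(-12\right) = \left(-71\right) \left(-12\right) = 852$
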